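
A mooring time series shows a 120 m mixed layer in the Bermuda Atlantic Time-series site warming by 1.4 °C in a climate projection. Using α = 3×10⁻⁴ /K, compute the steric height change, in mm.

50.4 mm of thermosteric rise

Δh = αΔT·H = 3×10⁻⁴ × 1.4 × 120 = 0.05040 m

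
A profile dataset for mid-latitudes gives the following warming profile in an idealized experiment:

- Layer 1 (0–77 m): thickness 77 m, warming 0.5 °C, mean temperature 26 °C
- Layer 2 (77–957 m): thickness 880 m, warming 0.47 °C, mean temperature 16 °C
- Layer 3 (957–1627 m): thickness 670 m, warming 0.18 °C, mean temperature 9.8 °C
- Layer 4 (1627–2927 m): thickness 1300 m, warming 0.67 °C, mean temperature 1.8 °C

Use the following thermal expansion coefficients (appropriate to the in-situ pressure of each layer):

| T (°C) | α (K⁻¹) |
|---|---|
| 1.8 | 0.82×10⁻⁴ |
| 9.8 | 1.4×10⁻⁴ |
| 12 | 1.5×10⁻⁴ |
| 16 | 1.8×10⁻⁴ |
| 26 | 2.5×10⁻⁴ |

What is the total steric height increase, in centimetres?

Δh ≈ 17.2 cm

Layer 1 at 26 °C → α = 2.5×10⁻⁴ K⁻¹
Layer 2 at 16 °C → α = 1.8×10⁻⁴ K⁻¹
Layer 3 at 9.8 °C → α = 1.4×10⁻⁴ K⁻¹
Layer 4 at 1.8 °C → α = 0.82×10⁻⁴ K⁻¹
0–77 m: 77 × 2.5×10⁻⁴ × 0.5 = 0.009625 m
Layer 2: 880 × 1.8×10⁻⁴ × 0.47 = 0.074448 m
1.4×10⁻⁴ × 0.18 × 670 = 0.016884 m
Layer 4: 0.82×10⁻⁴ × 1300 × 0.67 = 0.071422 m
Δh = 0.009625 + 0.074448 + 0.016884 + 0.071422 = 0.172379 m ≈ 17.2 cm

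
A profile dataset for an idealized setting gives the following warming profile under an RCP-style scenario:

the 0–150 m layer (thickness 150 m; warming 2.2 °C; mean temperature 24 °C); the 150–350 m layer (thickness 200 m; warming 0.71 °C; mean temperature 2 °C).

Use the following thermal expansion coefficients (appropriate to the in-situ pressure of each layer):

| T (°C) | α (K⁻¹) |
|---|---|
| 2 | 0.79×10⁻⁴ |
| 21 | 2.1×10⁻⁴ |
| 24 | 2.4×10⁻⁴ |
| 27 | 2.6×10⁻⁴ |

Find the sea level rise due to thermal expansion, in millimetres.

Layer 1 at 24 °C → α = 2.4×10⁻⁴ K⁻¹
Layer 2 at 2 °C → α = 0.79×10⁻⁴ K⁻¹
0–150 m: 2.4×10⁻⁴ × 2.2 × 150 = 0.07920 m
150–350 m: 0.71 × 200 × 0.79×10⁻⁴ = 0.011218 m
Δh = 0.07920 + 0.011218 = 0.090418 m

90.4 mm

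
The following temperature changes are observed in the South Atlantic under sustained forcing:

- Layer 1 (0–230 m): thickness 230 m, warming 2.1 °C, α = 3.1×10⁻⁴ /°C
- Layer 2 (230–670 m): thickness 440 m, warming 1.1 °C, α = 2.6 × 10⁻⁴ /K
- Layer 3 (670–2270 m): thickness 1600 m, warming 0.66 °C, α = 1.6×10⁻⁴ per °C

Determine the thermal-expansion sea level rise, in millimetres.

0–230 m: 230 × 3.1×10⁻⁴ × 2.1 = 0.14973 m
1.1 × 2.6×10⁻⁴ × 440 = 0.12584 m
670–2270 m: 0.66 × 1600 × 1.6×10⁻⁴ = 0.16896 m
Δh = 0.14973 + 0.12584 + 0.16896 = 0.44453 m

445 mm of thermosteric rise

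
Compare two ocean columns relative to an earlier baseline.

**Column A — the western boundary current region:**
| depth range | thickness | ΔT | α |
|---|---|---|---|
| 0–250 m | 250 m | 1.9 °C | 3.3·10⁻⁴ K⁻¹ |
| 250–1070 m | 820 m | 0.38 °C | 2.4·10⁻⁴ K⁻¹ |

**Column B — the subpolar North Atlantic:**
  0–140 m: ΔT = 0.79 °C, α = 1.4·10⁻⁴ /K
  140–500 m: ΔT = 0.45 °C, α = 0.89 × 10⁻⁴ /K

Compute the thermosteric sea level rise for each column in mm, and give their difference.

A: 230 mm; B: 30 mm; difference 200 mm

A Layer 1: 1.9 × 3.3×10⁻⁴ × 250 = 0.15675 m
A 820 × 0.38 × 2.4×10⁻⁴ = 0.074784 m
A total: 0.231534 m
B 1.4×10⁻⁴ × 140 × 0.79 = 0.015484 m
B Layer 2: 0.89×10⁻⁴ × 0.45 × 360 = 0.014418 m
B total: 0.029902 m
Difference: 0.231534 − 0.029902 = 0.201632 m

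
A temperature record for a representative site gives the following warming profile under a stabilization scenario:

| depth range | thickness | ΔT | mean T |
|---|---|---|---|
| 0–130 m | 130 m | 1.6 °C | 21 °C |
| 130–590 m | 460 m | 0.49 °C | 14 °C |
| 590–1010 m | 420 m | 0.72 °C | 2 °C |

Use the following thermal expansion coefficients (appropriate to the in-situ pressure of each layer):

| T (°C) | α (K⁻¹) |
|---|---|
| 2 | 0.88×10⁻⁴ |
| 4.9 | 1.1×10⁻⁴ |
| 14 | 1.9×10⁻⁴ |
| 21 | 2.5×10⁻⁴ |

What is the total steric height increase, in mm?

121 mm of thermosteric rise

Layer 1 at 21 °C → α = 2.5×10⁻⁴ K⁻¹
Layer 2 at 14 °C → α = 1.9×10⁻⁴ K⁻¹
Layer 3 at 2 °C → α = 0.88×10⁻⁴ K⁻¹
Layer 1: 130 × 2.5×10⁻⁴ × 1.6 = 0.05200 m
Layer 2: 0.49 × 1.9×10⁻⁴ × 460 = 0.042826 m
590–1010 m: 0.88×10⁻⁴ × 420 × 0.72 = 0.0266112 m
Δh = 0.05200 + 0.042826 + 0.0266112 = 0.1214372 m ≈ 121 mm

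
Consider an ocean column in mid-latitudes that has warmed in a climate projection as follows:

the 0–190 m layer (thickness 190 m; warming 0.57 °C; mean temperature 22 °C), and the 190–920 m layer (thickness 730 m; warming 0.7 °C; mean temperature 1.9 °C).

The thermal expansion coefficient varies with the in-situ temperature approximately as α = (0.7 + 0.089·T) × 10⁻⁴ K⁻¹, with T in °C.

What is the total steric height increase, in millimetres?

Layer 1: α = (0.7 + 0.089×22)×10⁻⁴ = 2.658×10⁻⁴ K⁻¹
Layer 2: α = (0.7 + 0.089×1.9)×10⁻⁴ = 0.8691×10⁻⁴ K⁻¹
0–190 m: 190 × 2.658×10⁻⁴ × 0.57 = 0.02878614 m
Layer 2: 0.8691×10⁻⁴ × 0.7 × 730 = 0.04441101 m
Δh = 0.02878614 + 0.04441101 = 0.07319715 m ≈ 73.2 mm

Δh ≈ 73.2 mm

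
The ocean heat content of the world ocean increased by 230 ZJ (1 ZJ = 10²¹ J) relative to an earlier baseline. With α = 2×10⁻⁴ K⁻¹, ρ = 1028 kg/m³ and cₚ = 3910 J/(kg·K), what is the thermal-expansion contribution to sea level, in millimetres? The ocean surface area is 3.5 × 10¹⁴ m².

Δh = 32.7 mm

Per unit area: Q = 230×10²¹ / (3.5×10¹⁴) ≈ 6.571×10⁸ J/m²
Δh = αQ/(ρcₚ) = 2×10⁻⁴ × 6.571×10⁸ / (1028 × 3910) ≈ 0.032696 m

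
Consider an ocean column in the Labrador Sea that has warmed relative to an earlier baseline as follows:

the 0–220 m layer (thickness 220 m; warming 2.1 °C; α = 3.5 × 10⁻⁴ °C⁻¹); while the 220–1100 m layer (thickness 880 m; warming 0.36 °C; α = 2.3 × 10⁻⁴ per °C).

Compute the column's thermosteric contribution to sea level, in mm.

Δh ≈ 235 mm

2.1 × 3.5×10⁻⁴ × 220 = 0.16170 m
Layer 2: 0.36 × 2.3×10⁻⁴ × 880 = 0.072864 m
Δh = 0.16170 + 0.072864 = 0.234564 m ≈ 235 mm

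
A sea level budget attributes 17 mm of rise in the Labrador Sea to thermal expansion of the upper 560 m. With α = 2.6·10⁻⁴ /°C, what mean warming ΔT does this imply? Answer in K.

ΔT ≈ 0.117 K

ΔT = Δh/(αH) = 0.017 / (2.6×10⁻⁴ × 560) ≈ 0.1168 K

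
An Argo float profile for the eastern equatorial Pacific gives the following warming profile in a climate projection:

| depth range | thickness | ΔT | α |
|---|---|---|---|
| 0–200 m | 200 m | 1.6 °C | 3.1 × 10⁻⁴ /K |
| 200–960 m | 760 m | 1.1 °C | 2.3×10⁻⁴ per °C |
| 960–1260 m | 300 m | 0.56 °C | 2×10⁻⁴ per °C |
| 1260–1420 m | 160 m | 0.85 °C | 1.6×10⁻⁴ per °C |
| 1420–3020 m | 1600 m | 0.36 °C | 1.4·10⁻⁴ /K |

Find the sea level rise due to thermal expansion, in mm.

427 mm

Layer 1: 200 × 3.1×10⁻⁴ × 1.6 = 0.09920 m
760 × 1.1 × 2.3×10⁻⁴ = 0.19228 m
960–1260 m: 2×10⁻⁴ × 0.56 × 300 = 0.03360 m
Layer 4: 1.6×10⁻⁴ × 160 × 0.85 = 0.02176 m
1420–3020 m: 0.36 × 1600 × 1.4×10⁻⁴ = 0.08064 m
Δh = 0.09920 + 0.19228 + 0.03360 + 0.02176 + 0.08064 = 0.42748 m ≈ 427 mm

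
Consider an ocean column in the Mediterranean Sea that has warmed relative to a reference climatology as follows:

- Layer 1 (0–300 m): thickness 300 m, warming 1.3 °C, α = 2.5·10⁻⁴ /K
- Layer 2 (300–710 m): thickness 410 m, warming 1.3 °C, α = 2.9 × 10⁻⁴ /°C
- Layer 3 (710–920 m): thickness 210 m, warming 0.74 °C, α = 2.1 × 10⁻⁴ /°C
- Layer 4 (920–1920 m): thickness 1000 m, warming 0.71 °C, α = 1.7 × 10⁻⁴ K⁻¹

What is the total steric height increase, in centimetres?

Δh ≈ 40.5 cm

Layer 1: 2.5×10⁻⁴ × 1.3 × 300 = 0.09750 m
Layer 2: 2.9×10⁻⁴ × 410 × 1.3 = 0.15457 m
Layer 3: 210 × 0.74 × 2.1×10⁻⁴ = 0.032634 m
Layer 4: 1000 × 0.71 × 1.7×10⁻⁴ = 0.12070 m
Δh = 0.09750 + 0.15457 + 0.032634 + 0.12070 = 0.405404 m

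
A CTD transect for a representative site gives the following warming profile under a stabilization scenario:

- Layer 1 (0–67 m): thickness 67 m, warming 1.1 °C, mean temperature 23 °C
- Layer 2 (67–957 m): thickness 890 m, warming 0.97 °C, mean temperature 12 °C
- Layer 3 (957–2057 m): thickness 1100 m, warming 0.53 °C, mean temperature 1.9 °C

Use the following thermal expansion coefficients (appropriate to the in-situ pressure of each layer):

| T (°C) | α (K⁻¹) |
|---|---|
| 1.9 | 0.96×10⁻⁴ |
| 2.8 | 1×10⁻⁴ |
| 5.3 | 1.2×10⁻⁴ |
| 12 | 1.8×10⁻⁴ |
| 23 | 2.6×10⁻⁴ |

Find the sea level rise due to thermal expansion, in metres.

Layer 1 at 23 °C → α = 2.6×10⁻⁴ K⁻¹
Layer 2 at 12 °C → α = 1.8×10⁻⁴ K⁻¹
Layer 3 at 1.9 °C → α = 0.96×10⁻⁴ K⁻¹
2.6×10⁻⁴ × 67 × 1.1 = 0.019162 m
890 × 1.8×10⁻⁴ × 0.97 = 0.155394 m
1100 × 0.96×10⁻⁴ × 0.53 = 0.055968 m
Δh = 0.019162 + 0.155394 + 0.055968 = 0.230524 m ≈ 0.23 m

0.23 m of thermosteric rise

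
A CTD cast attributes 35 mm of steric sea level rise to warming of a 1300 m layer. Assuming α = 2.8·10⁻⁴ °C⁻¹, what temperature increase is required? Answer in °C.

ΔT ≈ 0.0962 °C

ΔT = Δh/(αH) = 0.035 / (2.8×10⁻⁴ × 1300) ≈ 0.09615 °C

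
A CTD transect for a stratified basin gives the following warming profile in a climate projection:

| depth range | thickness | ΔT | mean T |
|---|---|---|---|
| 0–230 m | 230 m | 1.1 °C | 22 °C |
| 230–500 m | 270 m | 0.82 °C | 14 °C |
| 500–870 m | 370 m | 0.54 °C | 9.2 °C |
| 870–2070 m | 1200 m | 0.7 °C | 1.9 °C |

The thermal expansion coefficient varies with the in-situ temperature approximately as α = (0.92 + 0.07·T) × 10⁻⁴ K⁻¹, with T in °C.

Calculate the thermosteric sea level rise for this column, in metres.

0.22 m

Layer 1: α = (0.92 + 0.07×22)×10⁻⁴ = 2.46×10⁻⁴ K⁻¹
Layer 2: α = (0.92 + 0.07×14)×10⁻⁴ = 1.9×10⁻⁴ K⁻¹
Layer 3: α = (0.92 + 0.07×9.2)×10⁻⁴ = 1.564×10⁻⁴ K⁻¹
Layer 4: α = (0.92 + 0.07×1.9)×10⁻⁴ = 1.053×10⁻⁴ K⁻¹
0–230 m: 230 × 2.46×10⁻⁴ × 1.1 = 0.062238 m
Layer 2: 1.9×10⁻⁴ × 270 × 0.82 = 0.042066 m
Layer 3: 370 × 0.54 × 1.564×10⁻⁴ = 0.03124872 m
870–2070 m: 0.7 × 1200 × 1.053×10⁻⁴ = 0.088452 m
Δh = 0.062238 + 0.042066 + 0.03124872 + 0.088452 = 0.22400472 m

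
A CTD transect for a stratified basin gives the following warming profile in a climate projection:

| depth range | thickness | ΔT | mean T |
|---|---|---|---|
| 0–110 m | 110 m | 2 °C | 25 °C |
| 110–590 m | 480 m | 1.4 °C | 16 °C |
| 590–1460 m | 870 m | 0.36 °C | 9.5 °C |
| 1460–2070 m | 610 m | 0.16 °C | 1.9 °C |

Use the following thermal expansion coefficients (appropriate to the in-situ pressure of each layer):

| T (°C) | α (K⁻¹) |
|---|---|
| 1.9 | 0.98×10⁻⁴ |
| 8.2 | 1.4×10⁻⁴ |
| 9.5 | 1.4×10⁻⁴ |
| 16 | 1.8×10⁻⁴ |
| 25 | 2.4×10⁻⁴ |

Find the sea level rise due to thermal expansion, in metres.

Layer 1 at 25 °C → α = 2.4×10⁻⁴ K⁻¹
Layer 2 at 16 °C → α = 1.8×10⁻⁴ K⁻¹
Layer 3 at 9.5 °C → α = 1.4×10⁻⁴ K⁻¹
Layer 4 at 1.9 °C → α = 0.98×10⁻⁴ K⁻¹
110 × 2.4×10⁻⁴ × 2 = 0.05280 m
1.4 × 1.8×10⁻⁴ × 480 = 0.12096 m
870 × 1.4×10⁻⁴ × 0.36 = 0.043848 m
Layer 4: 610 × 0.98×10⁻⁴ × 0.16 = 0.0095648 m
Δh = 0.05280 + 0.12096 + 0.043848 + 0.0095648 = 0.2271728 m ≈ 0.227 m

about 0.227 m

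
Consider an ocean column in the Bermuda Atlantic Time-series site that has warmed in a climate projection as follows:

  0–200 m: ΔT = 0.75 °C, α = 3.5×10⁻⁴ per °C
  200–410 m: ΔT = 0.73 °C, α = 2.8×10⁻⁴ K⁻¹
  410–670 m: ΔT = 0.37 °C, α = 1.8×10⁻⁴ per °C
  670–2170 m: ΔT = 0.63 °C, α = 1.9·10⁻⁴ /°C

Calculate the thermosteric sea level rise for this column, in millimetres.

3.5×10⁻⁴ × 200 × 0.75 = 0.05250 m
210 × 0.73 × 2.8×10⁻⁴ = 0.042924 m
410–670 m: 1.8×10⁻⁴ × 260 × 0.37 = 0.017316 m
0.63 × 1.9×10⁻⁴ × 1500 = 0.17955 m
Δh = 0.05250 + 0.042924 + 0.017316 + 0.17955 = 0.29229 m ≈ 292 mm

292 mm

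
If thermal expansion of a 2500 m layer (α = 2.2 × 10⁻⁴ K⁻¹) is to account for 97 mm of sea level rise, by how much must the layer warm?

about 0.176 K

ΔT = Δh/(αH) = 0.097 / (2.2×10⁻⁴ × 2500) ≈ 0.1764 K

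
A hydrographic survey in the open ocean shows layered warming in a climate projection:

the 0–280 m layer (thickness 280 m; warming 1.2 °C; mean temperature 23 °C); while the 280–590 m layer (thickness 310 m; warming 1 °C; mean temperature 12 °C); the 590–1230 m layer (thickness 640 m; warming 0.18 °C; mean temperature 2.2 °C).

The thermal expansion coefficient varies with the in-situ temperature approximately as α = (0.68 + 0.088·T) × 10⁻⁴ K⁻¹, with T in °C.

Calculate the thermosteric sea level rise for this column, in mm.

150 mm of thermosteric rise

Layer 1: α = (0.68 + 0.088×23)×10⁻⁴ = 2.704×10⁻⁴ K⁻¹
Layer 2: α = (0.68 + 0.088×12)×10⁻⁴ = 1.736×10⁻⁴ K⁻¹
Layer 3: α = (0.68 + 0.088×2.2)×10⁻⁴ = 0.8736×10⁻⁴ K⁻¹
Layer 1: 2.704×10⁻⁴ × 1.2 × 280 = 0.0908544 m
280–590 m: 1 × 310 × 1.736×10⁻⁴ = 0.053816 m
Layer 3: 640 × 0.8736×10⁻⁴ × 0.18 = 0.010063872 m
Δh = 0.0908544 + 0.053816 + 0.010063872 = 0.154734272 m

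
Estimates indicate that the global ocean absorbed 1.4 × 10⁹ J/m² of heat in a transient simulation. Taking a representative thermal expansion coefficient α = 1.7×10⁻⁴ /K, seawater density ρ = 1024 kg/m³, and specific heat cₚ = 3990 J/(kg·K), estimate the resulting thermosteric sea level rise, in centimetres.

Δh = αQ/(ρcₚ) = 1.7×10⁻⁴ × 1.4×10⁹ / (1024 × 3990) ≈ 0.058251 m

about 5.83 cm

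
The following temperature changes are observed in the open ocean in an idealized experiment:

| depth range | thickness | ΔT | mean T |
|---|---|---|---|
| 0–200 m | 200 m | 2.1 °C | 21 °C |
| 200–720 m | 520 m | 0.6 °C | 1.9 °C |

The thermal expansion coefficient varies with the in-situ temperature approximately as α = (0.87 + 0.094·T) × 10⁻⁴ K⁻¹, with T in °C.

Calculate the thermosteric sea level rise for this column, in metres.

Layer 1: α = (0.87 + 0.094×21)×10⁻⁴ = 2.844×10⁻⁴ K⁻¹
Layer 2: α = (0.87 + 0.094×1.9)×10⁻⁴ = 1.0486×10⁻⁴ K⁻¹
Layer 1: 2.844×10⁻⁴ × 2.1 × 200 = 0.119448 m
0.6 × 520 × 1.0486×10⁻⁴ = 0.03271632 m
Δh = 0.119448 + 0.03271632 = 0.15216432 m ≈ 0.15 m

Δh = 0.15 m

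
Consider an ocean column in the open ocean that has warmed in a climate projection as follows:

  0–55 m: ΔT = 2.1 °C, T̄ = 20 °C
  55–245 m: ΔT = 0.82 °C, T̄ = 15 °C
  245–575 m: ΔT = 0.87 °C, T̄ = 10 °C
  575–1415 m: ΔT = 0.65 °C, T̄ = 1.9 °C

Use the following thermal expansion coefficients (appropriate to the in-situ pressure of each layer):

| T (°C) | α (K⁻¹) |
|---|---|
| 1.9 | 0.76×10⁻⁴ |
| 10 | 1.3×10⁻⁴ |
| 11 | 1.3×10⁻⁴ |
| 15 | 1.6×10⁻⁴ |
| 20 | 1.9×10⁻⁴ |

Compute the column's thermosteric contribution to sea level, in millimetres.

Δh = 130 mm

Layer 1 at 20 °C → α = 1.9×10⁻⁴ K⁻¹
Layer 2 at 15 °C → α = 1.6×10⁻⁴ K⁻¹
Layer 3 at 10 °C → α = 1.3×10⁻⁴ K⁻¹
Layer 4 at 1.9 °C → α = 0.76×10⁻⁴ K⁻¹
1.9×10⁻⁴ × 55 × 2.1 = 0.021945 m
55–245 m: 190 × 1.6×10⁻⁴ × 0.82 = 0.024928 m
245–575 m: 1.3×10⁻⁴ × 330 × 0.87 = 0.037323 m
575–1415 m: 0.65 × 0.76×10⁻⁴ × 840 = 0.041496 m
Δh = 0.021945 + 0.024928 + 0.037323 + 0.041496 = 0.125692 m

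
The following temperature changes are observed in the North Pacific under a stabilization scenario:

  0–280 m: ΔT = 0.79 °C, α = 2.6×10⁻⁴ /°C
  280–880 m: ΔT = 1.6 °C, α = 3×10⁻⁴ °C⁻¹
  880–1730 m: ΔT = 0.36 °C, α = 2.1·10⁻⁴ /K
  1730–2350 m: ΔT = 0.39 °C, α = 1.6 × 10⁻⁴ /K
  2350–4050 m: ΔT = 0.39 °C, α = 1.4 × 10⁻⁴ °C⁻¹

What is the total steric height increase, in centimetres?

Layer 1: 0.79 × 280 × 2.6×10⁻⁴ = 0.057512 m
3×10⁻⁴ × 600 × 1.6 = 0.28800 m
0.36 × 850 × 2.1×10⁻⁴ = 0.06426 m
1730–2350 m: 1.6×10⁻⁴ × 620 × 0.39 = 0.038688 m
Layer 5: 0.39 × 1700 × 1.4×10⁻⁴ = 0.09282 m
Δh = 0.057512 + 0.28800 + 0.06426 + 0.038688 + 0.09282 = 0.54128 m

about 54 cm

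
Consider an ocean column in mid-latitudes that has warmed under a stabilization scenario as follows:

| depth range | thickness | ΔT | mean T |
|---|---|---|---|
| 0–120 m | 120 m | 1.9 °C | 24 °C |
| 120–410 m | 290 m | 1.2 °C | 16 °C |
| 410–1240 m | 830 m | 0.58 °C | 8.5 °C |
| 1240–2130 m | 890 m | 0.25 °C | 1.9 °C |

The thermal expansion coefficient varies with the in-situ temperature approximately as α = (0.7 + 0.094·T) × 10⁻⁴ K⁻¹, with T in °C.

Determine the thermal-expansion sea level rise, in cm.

24 cm of thermosteric rise

Layer 1: α = (0.7 + 0.094×24)×10⁻⁴ = 2.956×10⁻⁴ K⁻¹
Layer 2: α = (0.7 + 0.094×16)×10⁻⁴ = 2.204×10⁻⁴ K⁻¹
Layer 3: α = (0.7 + 0.094×8.5)×10⁻⁴ = 1.499×10⁻⁴ K⁻¹
Layer 4: α = (0.7 + 0.094×1.9)×10⁻⁴ = 0.8786×10⁻⁴ K⁻¹
Layer 1: 1.9 × 120 × 2.956×10⁻⁴ = 0.0673968 m
Layer 2: 2.204×10⁻⁴ × 1.2 × 290 = 0.0766992 m
Layer 3: 830 × 0.58 × 1.499×10⁻⁴ = 0.07216186 m
0.25 × 0.8786×10⁻⁴ × 890 = 0.01954885 m
Δh = 0.0673968 + 0.0766992 + 0.07216186 + 0.01954885 = 0.23580671 m ≈ 24 cm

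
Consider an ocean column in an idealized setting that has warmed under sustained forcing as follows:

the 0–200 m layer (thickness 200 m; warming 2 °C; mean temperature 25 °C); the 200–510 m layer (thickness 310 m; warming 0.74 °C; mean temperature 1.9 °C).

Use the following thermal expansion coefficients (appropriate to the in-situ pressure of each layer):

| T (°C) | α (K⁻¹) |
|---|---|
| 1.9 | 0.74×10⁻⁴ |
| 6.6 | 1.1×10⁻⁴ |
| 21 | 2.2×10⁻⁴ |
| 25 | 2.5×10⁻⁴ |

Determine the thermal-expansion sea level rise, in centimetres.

Δh = 11.7 cm

Layer 1 at 25 °C → α = 2.5×10⁻⁴ K⁻¹
Layer 2 at 1.9 °C → α = 0.74×10⁻⁴ K⁻¹
2 × 2.5×10⁻⁴ × 200 = 0.10000 m
0.74×10⁻⁴ × 0.74 × 310 = 0.0169756 m
Δh = 0.10000 + 0.0169756 = 0.1169756 m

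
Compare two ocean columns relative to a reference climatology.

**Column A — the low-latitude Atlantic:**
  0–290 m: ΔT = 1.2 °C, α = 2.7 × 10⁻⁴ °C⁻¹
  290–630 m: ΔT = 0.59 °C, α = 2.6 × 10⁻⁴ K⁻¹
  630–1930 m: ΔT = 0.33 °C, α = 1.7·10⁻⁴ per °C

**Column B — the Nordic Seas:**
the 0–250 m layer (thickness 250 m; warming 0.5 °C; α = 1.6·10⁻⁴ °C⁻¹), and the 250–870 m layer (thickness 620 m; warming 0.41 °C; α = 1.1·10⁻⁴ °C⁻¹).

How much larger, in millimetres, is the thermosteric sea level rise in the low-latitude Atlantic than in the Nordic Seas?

A 290 × 1.2 × 2.7×10⁻⁴ = 0.09396 m
A 290–630 m: 340 × 0.59 × 2.6×10⁻⁴ = 0.052156 m
A 630–1930 m: 1.7×10⁻⁴ × 1300 × 0.33 = 0.07293 m
A total: 0.219046 m
B 250 × 1.6×10⁻⁴ × 0.5 = 0.02000 m
B Layer 2: 0.41 × 620 × 1.1×10⁻⁴ = 0.027962 m
B total: 0.047962 m
Difference: 0.219046 − 0.047962 = 0.171084 m

170 mm larger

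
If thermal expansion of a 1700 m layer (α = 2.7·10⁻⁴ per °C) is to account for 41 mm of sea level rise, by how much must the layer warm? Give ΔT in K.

about 0.0893 K

ΔT = Δh/(αH) = 0.041 / (2.7×10⁻⁴ × 1700) ≈ 0.08932 K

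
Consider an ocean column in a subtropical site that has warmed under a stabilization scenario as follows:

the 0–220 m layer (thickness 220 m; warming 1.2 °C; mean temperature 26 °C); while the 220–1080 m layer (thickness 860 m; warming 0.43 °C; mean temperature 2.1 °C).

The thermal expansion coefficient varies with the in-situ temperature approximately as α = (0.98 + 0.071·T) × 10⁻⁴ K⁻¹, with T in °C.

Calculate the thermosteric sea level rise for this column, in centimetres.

Layer 1: α = (0.98 + 0.071×26)×10⁻⁴ = 2.826×10⁻⁴ K⁻¹
Layer 2: α = (0.98 + 0.071×2.1)×10⁻⁴ = 1.1291×10⁻⁴ K⁻¹
Layer 1: 1.2 × 2.826×10⁻⁴ × 220 = 0.0746064 m
220–1080 m: 1.1291×10⁻⁴ × 860 × 0.43 = 0.041754118 m
Δh = 0.0746064 + 0.041754118 = 0.116360518 m

Δh = 11.6 cm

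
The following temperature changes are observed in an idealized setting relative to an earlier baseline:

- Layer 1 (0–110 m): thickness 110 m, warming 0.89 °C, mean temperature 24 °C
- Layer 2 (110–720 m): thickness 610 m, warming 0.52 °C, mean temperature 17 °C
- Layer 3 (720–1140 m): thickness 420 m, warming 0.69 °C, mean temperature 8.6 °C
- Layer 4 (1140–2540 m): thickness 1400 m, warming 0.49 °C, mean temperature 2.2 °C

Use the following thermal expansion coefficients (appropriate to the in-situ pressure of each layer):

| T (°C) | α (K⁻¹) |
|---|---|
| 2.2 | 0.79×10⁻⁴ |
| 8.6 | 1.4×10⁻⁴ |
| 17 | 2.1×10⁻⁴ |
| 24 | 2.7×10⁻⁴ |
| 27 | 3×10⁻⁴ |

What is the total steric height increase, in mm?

188 mm

Layer 1 at 24 °C → α = 2.7×10⁻⁴ K⁻¹
Layer 2 at 17 °C → α = 2.1×10⁻⁴ K⁻¹
Layer 3 at 8.6 °C → α = 1.4×10⁻⁴ K⁻¹
Layer 4 at 2.2 °C → α = 0.79×10⁻⁴ K⁻¹
Layer 1: 110 × 0.89 × 2.7×10⁻⁴ = 0.026433 m
0.52 × 610 × 2.1×10⁻⁴ = 0.066612 m
Layer 3: 420 × 1.4×10⁻⁴ × 0.69 = 0.040572 m
1400 × 0.79×10⁻⁴ × 0.49 = 0.054194 m
Δh = 0.026433 + 0.066612 + 0.040572 + 0.054194 = 0.187811 m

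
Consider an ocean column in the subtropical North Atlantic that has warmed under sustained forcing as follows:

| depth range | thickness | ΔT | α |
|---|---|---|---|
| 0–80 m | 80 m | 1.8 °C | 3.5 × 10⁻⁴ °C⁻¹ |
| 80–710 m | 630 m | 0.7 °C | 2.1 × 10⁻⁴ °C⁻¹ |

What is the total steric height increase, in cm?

14.3 cm of thermosteric rise

Layer 1: 80 × 3.5×10⁻⁴ × 1.8 = 0.05040 m
Layer 2: 2.1×10⁻⁴ × 0.7 × 630 = 0.09261 m
Δh = 0.05040 + 0.09261 = 0.14301 m ≈ 14.3 cm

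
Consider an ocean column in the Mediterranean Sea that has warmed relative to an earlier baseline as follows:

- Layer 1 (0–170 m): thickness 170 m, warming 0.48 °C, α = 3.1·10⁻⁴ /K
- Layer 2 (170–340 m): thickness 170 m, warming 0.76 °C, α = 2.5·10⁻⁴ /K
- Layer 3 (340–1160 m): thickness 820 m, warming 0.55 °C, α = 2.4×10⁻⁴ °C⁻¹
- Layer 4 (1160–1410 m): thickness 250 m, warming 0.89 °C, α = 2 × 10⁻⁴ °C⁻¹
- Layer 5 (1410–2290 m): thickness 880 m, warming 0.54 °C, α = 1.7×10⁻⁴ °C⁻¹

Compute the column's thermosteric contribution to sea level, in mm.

3.1×10⁻⁴ × 0.48 × 170 = 0.025296 m
170 × 0.76 × 2.5×10⁻⁴ = 0.03230 m
0.55 × 820 × 2.4×10⁻⁴ = 0.10824 m
0.89 × 2×10⁻⁴ × 250 = 0.04450 m
1.7×10⁻⁴ × 880 × 0.54 = 0.080784 m
Δh = 0.025296 + 0.03230 + 0.10824 + 0.04450 + 0.080784 = 0.29112 m

290 mm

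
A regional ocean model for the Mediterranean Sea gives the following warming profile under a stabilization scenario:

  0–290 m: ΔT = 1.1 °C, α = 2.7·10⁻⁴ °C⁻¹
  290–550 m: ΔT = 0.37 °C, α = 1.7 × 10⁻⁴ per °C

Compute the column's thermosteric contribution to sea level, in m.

0–290 m: 1.1 × 2.7×10⁻⁴ × 290 = 0.08613 m
290–550 m: 0.37 × 260 × 1.7×10⁻⁴ = 0.016354 m
Δh = 0.08613 + 0.016354 = 0.102484 m ≈ 0.102 m

about 0.102 m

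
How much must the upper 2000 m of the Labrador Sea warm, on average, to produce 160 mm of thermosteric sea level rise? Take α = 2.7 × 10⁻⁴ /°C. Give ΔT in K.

ΔT = Δh/(αH) = 0.16 / (2.7×10⁻⁴ × 2000) ≈ 0.2963 K

about 0.296 K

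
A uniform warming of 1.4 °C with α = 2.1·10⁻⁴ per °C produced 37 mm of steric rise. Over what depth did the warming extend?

H ≈ 130 m

H = Δh/(αΔT) = 0.037 / (2.1×10⁻⁴ × 1.4) ≈ 125.9 m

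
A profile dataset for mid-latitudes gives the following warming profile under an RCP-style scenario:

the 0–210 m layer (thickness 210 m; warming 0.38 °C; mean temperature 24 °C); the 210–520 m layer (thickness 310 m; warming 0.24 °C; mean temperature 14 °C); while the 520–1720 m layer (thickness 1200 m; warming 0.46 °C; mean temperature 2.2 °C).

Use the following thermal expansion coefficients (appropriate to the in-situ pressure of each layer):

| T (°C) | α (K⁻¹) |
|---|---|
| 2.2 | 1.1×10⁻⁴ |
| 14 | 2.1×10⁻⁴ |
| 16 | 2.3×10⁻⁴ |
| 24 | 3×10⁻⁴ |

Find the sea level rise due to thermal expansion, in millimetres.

Layer 1 at 24 °C → α = 3×10⁻⁴ K⁻¹
Layer 2 at 14 °C → α = 2.1×10⁻⁴ K⁻¹
Layer 3 at 2.2 °C → α = 1.1×10⁻⁴ K⁻¹
0–210 m: 3×10⁻⁴ × 0.38 × 210 = 0.02394 m
210–520 m: 310 × 0.24 × 2.1×10⁻⁴ = 0.015624 m
520–1720 m: 1.1×10⁻⁴ × 1200 × 0.46 = 0.06072 m
Δh = 0.02394 + 0.015624 + 0.06072 = 0.100284 m ≈ 100 mm

about 100 mm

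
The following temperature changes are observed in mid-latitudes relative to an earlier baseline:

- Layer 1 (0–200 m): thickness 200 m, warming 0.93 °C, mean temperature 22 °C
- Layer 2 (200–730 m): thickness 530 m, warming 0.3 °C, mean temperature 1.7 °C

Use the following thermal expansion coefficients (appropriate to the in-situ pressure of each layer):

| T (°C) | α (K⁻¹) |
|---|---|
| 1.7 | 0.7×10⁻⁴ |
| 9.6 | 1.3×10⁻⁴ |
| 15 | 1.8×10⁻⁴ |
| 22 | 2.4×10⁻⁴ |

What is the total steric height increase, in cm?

Layer 1 at 22 °C → α = 2.4×10⁻⁴ K⁻¹
Layer 2 at 1.7 °C → α = 0.7×10⁻⁴ K⁻¹
Layer 1: 2.4×10⁻⁴ × 200 × 0.93 = 0.04464 m
Layer 2: 0.7×10⁻⁴ × 0.3 × 530 = 0.01113 m
Δh = 0.04464 + 0.01113 = 0.05577 m ≈ 5.58 cm

5.58 cm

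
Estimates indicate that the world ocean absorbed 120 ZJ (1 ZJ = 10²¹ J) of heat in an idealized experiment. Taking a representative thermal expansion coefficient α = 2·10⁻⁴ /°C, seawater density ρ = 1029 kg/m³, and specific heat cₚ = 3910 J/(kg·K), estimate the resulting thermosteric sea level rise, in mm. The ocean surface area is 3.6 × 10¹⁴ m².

Δh ≈ 17 mm

Per unit area: Q = 120×10²¹ / (3.6×10¹⁴) ≈ 3.333×10⁸ J/m²
Δh = αQ/(ρcₚ) = 2×10⁻⁴ × 3.333×10⁸ / (1029 × 3910) ≈ 0.016568 m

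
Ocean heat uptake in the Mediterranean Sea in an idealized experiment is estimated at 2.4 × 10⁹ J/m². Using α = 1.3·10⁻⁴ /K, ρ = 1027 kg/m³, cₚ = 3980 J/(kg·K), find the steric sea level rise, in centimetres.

about 7.63 cm

Δh = αQ/(ρcₚ) = 1.3×10⁻⁴ × 2.4×10⁹ / (1027 × 3980) ≈ 0.076331 m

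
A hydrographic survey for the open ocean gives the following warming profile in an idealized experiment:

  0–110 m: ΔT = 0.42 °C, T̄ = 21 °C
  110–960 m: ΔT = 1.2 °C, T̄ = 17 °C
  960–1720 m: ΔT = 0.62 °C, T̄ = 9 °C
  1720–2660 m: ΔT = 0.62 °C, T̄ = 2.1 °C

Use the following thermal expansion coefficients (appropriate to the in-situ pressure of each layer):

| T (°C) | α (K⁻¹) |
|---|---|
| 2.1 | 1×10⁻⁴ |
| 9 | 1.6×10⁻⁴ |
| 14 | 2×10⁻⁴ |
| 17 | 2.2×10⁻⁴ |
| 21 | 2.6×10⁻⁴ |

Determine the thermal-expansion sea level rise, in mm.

370 mm

Layer 1 at 21 °C → α = 2.6×10⁻⁴ K⁻¹
Layer 2 at 17 °C → α = 2.2×10⁻⁴ K⁻¹
Layer 3 at 9 °C → α = 1.6×10⁻⁴ K⁻¹
Layer 4 at 2.1 °C → α = 1×10⁻⁴ K⁻¹
2.6×10⁻⁴ × 110 × 0.42 = 0.012012 m
1.2 × 2.2×10⁻⁴ × 850 = 0.22440 m
0.62 × 1.6×10⁻⁴ × 760 = 0.075392 m
0.62 × 1×10⁻⁴ × 940 = 0.05828 m
Δh = 0.012012 + 0.22440 + 0.075392 + 0.05828 = 0.370084 m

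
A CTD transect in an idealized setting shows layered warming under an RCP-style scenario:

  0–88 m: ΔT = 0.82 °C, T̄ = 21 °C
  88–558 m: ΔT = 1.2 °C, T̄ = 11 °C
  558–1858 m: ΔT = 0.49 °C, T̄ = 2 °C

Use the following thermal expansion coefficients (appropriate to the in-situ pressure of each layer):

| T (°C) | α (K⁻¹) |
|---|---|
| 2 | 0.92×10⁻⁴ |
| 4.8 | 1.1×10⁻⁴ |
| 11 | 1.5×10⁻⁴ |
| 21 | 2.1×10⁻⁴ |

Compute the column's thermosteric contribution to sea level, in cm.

Layer 1 at 21 °C → α = 2.1×10⁻⁴ K⁻¹
Layer 2 at 11 °C → α = 1.5×10⁻⁴ K⁻¹
Layer 3 at 2 °C → α = 0.92×10⁻⁴ K⁻¹
0.82 × 2.1×10⁻⁴ × 88 = 0.0151536 m
1.2 × 1.5×10⁻⁴ × 470 = 0.08460 m
558–1858 m: 0.49 × 1300 × 0.92×10⁻⁴ = 0.058604 m
Δh = 0.0151536 + 0.08460 + 0.058604 = 0.1583576 m ≈ 15.8 cm

Δh = 15.8 cm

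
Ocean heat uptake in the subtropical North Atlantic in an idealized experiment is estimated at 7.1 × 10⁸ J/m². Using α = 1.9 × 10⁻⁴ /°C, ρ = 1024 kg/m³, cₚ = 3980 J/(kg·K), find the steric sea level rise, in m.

Δh = αQ/(ρcₚ) = 1.9×10⁻⁴ × 7.1×10⁸ / (1024 × 3980) ≈ 0.03310 m

about 0.0331 m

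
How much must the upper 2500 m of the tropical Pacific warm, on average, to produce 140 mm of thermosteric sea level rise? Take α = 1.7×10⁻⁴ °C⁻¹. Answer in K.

ΔT ≈ 0.329 K

ΔT = Δh/(αH) = 0.14 / (1.7×10⁻⁴ × 2500) ≈ 0.3294 K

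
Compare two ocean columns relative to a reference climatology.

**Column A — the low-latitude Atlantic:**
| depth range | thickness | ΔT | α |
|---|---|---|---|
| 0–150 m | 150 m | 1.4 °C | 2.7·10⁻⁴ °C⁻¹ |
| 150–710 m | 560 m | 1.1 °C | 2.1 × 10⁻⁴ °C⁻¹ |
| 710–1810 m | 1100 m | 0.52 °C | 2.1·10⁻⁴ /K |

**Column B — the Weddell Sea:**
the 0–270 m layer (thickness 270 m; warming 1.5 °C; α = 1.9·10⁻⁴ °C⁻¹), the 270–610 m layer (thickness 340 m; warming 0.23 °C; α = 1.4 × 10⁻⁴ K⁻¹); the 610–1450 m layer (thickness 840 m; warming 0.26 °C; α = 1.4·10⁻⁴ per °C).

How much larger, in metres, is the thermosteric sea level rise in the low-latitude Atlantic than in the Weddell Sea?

0.19 m

A 1.4 × 150 × 2.7×10⁻⁴ = 0.05670 m
A 2.1×10⁻⁴ × 560 × 1.1 = 0.12936 m
A 0.52 × 2.1×10⁻⁴ × 1100 = 0.12012 m
A total: 0.30618 m
B Layer 1: 270 × 1.9×10⁻⁴ × 1.5 = 0.07695 m
B Layer 2: 1.4×10⁻⁴ × 0.23 × 340 = 0.010948 m
B Layer 3: 840 × 1.4×10⁻⁴ × 0.26 = 0.030576 m
B total: 0.118474 m
Difference: 0.30618 − 0.118474 = 0.187706 m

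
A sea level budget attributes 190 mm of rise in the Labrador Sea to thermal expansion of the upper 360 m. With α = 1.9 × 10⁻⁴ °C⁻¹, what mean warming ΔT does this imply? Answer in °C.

2.8 °C

ΔT = Δh/(αH) = 0.19 / (1.9×10⁻⁴ × 360) ≈ 2.778 °C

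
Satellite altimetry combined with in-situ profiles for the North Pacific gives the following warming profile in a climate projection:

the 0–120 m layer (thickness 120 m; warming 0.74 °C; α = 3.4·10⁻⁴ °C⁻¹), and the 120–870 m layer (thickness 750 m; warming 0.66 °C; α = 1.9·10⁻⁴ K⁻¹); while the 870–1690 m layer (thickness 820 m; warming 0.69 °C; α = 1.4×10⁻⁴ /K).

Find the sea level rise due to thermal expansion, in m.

0.203 m

0–120 m: 0.74 × 120 × 3.4×10⁻⁴ = 0.030192 m
750 × 0.66 × 1.9×10⁻⁴ = 0.09405 m
870–1690 m: 1.4×10⁻⁴ × 0.69 × 820 = 0.079212 m
Δh = 0.030192 + 0.09405 + 0.079212 = 0.203454 m ≈ 0.203 m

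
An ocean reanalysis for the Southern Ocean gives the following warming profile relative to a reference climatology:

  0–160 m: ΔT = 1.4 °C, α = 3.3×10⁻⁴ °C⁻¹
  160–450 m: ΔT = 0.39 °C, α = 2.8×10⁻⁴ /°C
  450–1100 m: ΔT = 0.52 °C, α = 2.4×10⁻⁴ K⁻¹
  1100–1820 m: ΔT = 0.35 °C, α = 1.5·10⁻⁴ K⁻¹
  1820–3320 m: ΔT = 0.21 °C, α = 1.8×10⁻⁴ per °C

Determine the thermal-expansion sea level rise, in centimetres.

0–160 m: 1.4 × 3.3×10⁻⁴ × 160 = 0.07392 m
Layer 2: 290 × 2.8×10⁻⁴ × 0.39 = 0.031668 m
Layer 3: 650 × 2.4×10⁻⁴ × 0.52 = 0.08112 m
720 × 1.5×10⁻⁴ × 0.35 = 0.03780 m
1500 × 1.8×10⁻⁴ × 0.21 = 0.05670 m
Δh = 0.07392 + 0.031668 + 0.08112 + 0.03780 + 0.05670 = 0.281208 m ≈ 28.1 cm

Δh = 28.1 cm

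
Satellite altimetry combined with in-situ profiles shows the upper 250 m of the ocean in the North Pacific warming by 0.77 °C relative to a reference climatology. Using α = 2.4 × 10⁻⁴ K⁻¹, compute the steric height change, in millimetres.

Δh = 46.2 mm

Δh = αΔT·H = 2.4×10⁻⁴ × 0.77 × 250 = 0.04620 m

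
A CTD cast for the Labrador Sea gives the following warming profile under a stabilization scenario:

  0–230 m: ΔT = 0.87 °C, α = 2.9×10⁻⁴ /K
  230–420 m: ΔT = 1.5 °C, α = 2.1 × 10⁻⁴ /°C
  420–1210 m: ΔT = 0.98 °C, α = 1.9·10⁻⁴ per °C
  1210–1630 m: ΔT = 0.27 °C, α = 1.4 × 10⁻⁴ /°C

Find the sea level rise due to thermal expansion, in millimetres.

280 mm of thermosteric rise

0–230 m: 0.87 × 2.9×10⁻⁴ × 230 = 0.058029 m
190 × 2.1×10⁻⁴ × 1.5 = 0.05985 m
420–1210 m: 790 × 1.9×10⁻⁴ × 0.98 = 0.147098 m
1210–1630 m: 0.27 × 1.4×10⁻⁴ × 420 = 0.015876 m
Δh = 0.058029 + 0.05985 + 0.147098 + 0.015876 = 0.280853 m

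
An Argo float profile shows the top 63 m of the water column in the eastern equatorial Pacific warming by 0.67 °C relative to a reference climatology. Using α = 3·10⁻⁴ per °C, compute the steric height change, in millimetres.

Δh = αΔT·H = 3×10⁻⁴ × 0.67 × 63 = 0.012663 m

13 mm of thermosteric rise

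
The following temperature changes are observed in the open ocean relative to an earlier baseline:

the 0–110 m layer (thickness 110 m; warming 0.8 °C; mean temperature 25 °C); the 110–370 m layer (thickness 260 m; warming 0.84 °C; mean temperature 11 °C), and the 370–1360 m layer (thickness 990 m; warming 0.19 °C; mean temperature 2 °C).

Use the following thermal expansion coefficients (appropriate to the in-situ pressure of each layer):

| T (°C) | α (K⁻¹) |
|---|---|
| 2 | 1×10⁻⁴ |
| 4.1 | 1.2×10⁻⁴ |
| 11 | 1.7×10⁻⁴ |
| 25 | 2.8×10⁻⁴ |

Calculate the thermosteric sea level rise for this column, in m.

Layer 1 at 25 °C → α = 2.8×10⁻⁴ K⁻¹
Layer 2 at 11 °C → α = 1.7×10⁻⁴ K⁻¹
Layer 3 at 2 °C → α = 1×10⁻⁴ K⁻¹
2.8×10⁻⁴ × 0.8 × 110 = 0.02464 m
110–370 m: 260 × 1.7×10⁻⁴ × 0.84 = 0.037128 m
Layer 3: 990 × 0.19 × 1×10⁻⁴ = 0.01881 m
Δh = 0.02464 + 0.037128 + 0.01881 = 0.080578 m ≈ 0.0806 m

0.0806 m of thermosteric rise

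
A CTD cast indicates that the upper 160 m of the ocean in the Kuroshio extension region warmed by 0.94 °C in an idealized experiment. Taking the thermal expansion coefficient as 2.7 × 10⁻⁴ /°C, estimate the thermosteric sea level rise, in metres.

Δh = αΔT·H = 2.7×10⁻⁴ × 0.94 × 160 = 0.040608 m

0.0406 m of thermosteric rise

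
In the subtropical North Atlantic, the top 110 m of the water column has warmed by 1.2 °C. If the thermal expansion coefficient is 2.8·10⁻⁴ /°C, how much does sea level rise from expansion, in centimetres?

Δh = αΔT·H = 2.8×10⁻⁴ × 1.2 × 110 = 0.03696 m

about 3.70 cm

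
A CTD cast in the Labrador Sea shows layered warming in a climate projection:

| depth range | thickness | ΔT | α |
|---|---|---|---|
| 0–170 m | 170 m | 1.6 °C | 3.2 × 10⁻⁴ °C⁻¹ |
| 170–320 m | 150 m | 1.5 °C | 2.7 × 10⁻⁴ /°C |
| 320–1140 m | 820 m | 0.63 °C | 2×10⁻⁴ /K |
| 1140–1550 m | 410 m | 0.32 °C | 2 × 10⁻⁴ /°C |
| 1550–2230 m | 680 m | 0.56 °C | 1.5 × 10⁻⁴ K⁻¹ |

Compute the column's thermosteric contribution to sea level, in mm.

0–170 m: 3.2×10⁻⁴ × 1.6 × 170 = 0.08704 m
170–320 m: 1.5 × 150 × 2.7×10⁻⁴ = 0.06075 m
Layer 3: 2×10⁻⁴ × 0.63 × 820 = 0.10332 m
Layer 4: 410 × 0.32 × 2×10⁻⁴ = 0.02624 m
680 × 1.5×10⁻⁴ × 0.56 = 0.05712 m
Δh = 0.08704 + 0.06075 + 0.10332 + 0.02624 + 0.05712 = 0.33447 m

334 mm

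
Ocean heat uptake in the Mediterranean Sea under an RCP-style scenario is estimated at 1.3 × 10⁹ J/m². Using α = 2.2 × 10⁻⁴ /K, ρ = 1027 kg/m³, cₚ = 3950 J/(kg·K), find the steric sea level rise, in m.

Δh = αQ/(ρcₚ) = 2.2×10⁻⁴ × 1.3×10⁹ / (1027 × 3950) ≈ 0.070502 m

about 0.0705 m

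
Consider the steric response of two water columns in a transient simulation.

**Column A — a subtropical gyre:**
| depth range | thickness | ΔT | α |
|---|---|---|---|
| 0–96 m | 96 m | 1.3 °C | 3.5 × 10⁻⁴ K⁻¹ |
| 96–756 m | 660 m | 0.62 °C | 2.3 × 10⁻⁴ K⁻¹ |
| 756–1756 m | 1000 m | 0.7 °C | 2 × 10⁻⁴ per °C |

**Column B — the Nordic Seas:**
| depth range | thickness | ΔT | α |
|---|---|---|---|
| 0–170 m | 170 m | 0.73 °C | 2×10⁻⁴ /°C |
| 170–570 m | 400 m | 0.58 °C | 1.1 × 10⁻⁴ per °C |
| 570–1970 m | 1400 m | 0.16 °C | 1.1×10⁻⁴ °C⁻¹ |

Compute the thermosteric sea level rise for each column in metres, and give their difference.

A: 0.278 m; B: 0.0750 m; difference 0.203 m

A 96 × 3.5×10⁻⁴ × 1.3 = 0.04368 m
A Layer 2: 2.3×10⁻⁴ × 660 × 0.62 = 0.094116 m
A 756–1756 m: 0.7 × 2×10⁻⁴ × 1000 = 0.14000 m
A total: 0.277796 m
B 0–170 m: 170 × 0.73 × 2×10⁻⁴ = 0.02482 m
B 1.1×10⁻⁴ × 0.58 × 400 = 0.02552 m
B Layer 3: 1400 × 1.1×10⁻⁴ × 0.16 = 0.02464 m
B total: 0.07498 m
Difference: 0.277796 − 0.07498 = 0.202816 m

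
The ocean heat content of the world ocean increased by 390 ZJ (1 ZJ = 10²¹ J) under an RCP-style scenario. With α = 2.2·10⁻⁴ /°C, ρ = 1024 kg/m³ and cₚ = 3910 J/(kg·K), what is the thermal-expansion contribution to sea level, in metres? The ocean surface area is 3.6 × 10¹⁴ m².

Per unit area: Q = 390×10²¹ / (3.6×10¹⁴) ≈ 1.083×10⁹ J/m²
Δh = αQ/(ρcₚ) = 2.2×10⁻⁴ × 1.083×10⁹ / (1024 × 3910) ≈ 0.059508 m

Δh = 0.0595 m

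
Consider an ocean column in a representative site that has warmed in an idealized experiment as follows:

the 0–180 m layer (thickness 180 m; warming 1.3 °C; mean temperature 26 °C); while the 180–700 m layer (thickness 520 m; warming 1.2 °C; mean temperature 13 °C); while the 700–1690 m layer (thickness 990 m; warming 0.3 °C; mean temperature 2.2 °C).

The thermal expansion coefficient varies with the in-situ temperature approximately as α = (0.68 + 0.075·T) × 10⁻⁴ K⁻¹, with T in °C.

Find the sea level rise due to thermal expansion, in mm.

Layer 1: α = (0.68 + 0.075×26)×10⁻⁴ = 2.63×10⁻⁴ K⁻¹
Layer 2: α = (0.68 + 0.075×13)×10⁻⁴ = 1.655×10⁻⁴ K⁻¹
Layer 3: α = (0.68 + 0.075×2.2)×10⁻⁴ = 0.845×10⁻⁴ K⁻¹
180 × 2.63×10⁻⁴ × 1.3 = 0.061542 m
Layer 2: 520 × 1.655×10⁻⁴ × 1.2 = 0.103272 m
990 × 0.845×10⁻⁴ × 0.3 = 0.0250965 m
Δh = 0.061542 + 0.103272 + 0.0250965 = 0.1899105 m ≈ 190 mm

Δh ≈ 190 mm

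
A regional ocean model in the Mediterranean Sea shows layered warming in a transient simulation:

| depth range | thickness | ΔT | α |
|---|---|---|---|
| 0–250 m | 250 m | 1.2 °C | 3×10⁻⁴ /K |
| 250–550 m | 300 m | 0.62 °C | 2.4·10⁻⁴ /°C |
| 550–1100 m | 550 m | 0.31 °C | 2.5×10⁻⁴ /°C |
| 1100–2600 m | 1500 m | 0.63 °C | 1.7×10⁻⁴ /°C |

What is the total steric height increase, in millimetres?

about 340 mm

0–250 m: 3×10⁻⁴ × 250 × 1.2 = 0.09000 m
250–550 m: 0.62 × 300 × 2.4×10⁻⁴ = 0.04464 m
550–1100 m: 0.31 × 2.5×10⁻⁴ × 550 = 0.042625 m
0.63 × 1500 × 1.7×10⁻⁴ = 0.16065 m
Δh = 0.09000 + 0.04464 + 0.042625 + 0.16065 = 0.337915 m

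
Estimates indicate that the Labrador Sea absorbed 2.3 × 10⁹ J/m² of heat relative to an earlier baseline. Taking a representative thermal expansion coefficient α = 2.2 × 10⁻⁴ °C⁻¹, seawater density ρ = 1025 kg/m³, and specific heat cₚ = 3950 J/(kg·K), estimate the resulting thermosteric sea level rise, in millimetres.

125 mm

Δh = αQ/(ρcₚ) = 2.2×10⁻⁴ × 2.3×10⁹ / (1025 × 3950) ≈ 0.12498 m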